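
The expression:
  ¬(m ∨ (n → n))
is never true.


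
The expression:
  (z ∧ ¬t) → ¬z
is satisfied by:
  {t: True, z: False}
  {z: False, t: False}
  {z: True, t: True}


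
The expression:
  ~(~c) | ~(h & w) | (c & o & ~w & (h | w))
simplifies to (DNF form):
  c | ~h | ~w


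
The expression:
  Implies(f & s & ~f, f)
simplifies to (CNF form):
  True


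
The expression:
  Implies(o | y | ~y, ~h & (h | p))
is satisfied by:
  {p: True, h: False}


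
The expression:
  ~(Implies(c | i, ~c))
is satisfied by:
  {c: True}


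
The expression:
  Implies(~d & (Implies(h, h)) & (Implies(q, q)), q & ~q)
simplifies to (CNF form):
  d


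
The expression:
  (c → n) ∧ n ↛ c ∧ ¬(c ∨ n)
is never true.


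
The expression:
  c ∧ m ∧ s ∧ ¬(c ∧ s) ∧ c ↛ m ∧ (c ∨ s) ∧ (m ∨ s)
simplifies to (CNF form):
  False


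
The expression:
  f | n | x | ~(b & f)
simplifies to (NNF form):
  True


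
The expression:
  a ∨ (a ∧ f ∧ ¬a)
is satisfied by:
  {a: True}


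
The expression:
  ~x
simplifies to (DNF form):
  ~x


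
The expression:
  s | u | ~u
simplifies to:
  True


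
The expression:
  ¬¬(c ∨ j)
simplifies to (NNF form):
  c ∨ j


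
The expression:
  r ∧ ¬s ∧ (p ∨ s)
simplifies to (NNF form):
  p ∧ r ∧ ¬s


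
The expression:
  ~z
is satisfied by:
  {z: False}


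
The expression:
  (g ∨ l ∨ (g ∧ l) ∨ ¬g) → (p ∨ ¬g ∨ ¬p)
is always true.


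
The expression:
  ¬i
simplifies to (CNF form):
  ¬i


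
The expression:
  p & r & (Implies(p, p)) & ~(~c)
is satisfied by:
  {r: True, c: True, p: True}


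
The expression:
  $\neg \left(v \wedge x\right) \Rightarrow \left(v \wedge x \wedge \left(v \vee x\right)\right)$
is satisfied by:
  {x: True, v: True}


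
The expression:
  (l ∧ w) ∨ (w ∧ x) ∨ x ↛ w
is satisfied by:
  {x: True, w: True, l: True}
  {x: True, w: True, l: False}
  {x: True, l: True, w: False}
  {x: True, l: False, w: False}
  {w: True, l: True, x: False}


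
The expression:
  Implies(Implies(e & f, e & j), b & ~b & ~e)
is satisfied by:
  {e: True, f: True, j: False}


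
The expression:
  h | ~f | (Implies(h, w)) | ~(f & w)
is always true.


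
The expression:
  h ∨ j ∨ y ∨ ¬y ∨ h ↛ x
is always true.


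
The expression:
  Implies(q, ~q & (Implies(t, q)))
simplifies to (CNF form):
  ~q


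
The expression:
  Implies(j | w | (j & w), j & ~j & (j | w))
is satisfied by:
  {w: False, j: False}


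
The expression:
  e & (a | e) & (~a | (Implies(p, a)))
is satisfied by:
  {e: True}


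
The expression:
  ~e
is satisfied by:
  {e: False}


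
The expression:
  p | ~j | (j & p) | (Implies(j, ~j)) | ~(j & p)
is always true.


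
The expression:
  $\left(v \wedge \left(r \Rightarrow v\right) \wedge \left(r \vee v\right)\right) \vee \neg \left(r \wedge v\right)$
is always true.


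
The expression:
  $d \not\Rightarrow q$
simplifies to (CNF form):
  $d \wedge \neg q$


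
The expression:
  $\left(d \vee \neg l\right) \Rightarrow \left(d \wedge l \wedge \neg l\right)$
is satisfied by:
  {l: True, d: False}


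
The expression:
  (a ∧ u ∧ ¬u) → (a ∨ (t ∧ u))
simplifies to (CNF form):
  True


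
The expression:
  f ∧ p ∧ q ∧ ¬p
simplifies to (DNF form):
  False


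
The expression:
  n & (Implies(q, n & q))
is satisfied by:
  {n: True}


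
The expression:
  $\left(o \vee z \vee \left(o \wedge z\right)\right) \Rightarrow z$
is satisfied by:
  {z: True, o: False}
  {o: False, z: False}
  {o: True, z: True}


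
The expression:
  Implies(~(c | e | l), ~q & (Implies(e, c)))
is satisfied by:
  {c: True, l: True, e: True, q: False}
  {c: True, l: True, e: False, q: False}
  {c: True, e: True, l: False, q: False}
  {c: True, e: False, l: False, q: False}
  {l: True, e: True, c: False, q: False}
  {l: True, e: False, c: False, q: False}
  {e: True, c: False, l: False, q: False}
  {e: False, c: False, l: False, q: False}
  {q: True, c: True, l: True, e: True}
  {q: True, c: True, l: True, e: False}
  {q: True, c: True, e: True, l: False}
  {q: True, c: True, e: False, l: False}
  {q: True, l: True, e: True, c: False}
  {q: True, l: True, e: False, c: False}
  {q: True, e: True, l: False, c: False}


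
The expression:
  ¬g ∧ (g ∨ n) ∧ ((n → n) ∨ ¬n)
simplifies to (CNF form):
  n ∧ ¬g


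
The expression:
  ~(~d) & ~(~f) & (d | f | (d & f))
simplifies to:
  d & f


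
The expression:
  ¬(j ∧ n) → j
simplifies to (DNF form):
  j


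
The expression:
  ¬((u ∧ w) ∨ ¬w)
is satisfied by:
  {w: True, u: False}


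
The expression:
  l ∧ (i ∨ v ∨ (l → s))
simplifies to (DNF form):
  (i ∧ l) ∨ (l ∧ s) ∨ (l ∧ v)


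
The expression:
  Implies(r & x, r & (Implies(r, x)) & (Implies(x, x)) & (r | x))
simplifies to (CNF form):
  True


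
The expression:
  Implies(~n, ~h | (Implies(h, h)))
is always true.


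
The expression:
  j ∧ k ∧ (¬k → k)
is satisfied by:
  {j: True, k: True}


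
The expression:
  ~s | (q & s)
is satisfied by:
  {q: True, s: False}
  {s: False, q: False}
  {s: True, q: True}


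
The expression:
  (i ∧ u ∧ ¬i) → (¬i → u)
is always true.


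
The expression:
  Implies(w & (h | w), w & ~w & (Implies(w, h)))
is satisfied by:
  {w: False}


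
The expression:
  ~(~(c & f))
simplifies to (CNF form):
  c & f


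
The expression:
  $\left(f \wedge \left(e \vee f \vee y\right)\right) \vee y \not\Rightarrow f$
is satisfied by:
  {y: True, f: True}
  {y: True, f: False}
  {f: True, y: False}


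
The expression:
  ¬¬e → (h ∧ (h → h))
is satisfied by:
  {h: True, e: False}
  {e: False, h: False}
  {e: True, h: True}


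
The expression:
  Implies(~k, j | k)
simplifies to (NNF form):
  j | k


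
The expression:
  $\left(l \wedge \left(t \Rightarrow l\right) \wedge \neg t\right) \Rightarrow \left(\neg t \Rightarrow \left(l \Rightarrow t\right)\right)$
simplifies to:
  $t \vee \neg l$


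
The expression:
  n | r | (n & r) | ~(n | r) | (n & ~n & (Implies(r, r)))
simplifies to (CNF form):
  True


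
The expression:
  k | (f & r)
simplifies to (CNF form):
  (f | k) & (k | r)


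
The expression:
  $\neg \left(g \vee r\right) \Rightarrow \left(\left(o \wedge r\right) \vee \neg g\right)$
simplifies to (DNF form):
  $\text{True}$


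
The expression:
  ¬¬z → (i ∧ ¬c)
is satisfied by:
  {i: True, z: False, c: False}
  {i: False, z: False, c: False}
  {c: True, i: True, z: False}
  {c: True, i: False, z: False}
  {z: True, i: True, c: False}


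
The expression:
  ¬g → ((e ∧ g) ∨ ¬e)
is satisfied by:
  {g: True, e: False}
  {e: False, g: False}
  {e: True, g: True}


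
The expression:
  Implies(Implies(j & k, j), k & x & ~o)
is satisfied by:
  {x: True, k: True, o: False}


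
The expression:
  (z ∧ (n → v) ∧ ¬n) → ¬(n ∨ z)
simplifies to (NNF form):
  n ∨ ¬z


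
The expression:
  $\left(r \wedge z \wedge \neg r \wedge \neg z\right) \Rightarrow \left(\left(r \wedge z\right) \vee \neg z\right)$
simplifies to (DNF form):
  $\text{True}$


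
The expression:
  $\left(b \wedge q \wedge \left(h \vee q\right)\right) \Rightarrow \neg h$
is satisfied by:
  {h: False, q: False, b: False}
  {b: True, h: False, q: False}
  {q: True, h: False, b: False}
  {b: True, q: True, h: False}
  {h: True, b: False, q: False}
  {b: True, h: True, q: False}
  {q: True, h: True, b: False}


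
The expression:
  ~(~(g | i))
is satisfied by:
  {i: True, g: True}
  {i: True, g: False}
  {g: True, i: False}


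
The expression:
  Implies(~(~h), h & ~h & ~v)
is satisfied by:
  {h: False}


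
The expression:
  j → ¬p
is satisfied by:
  {p: False, j: False}
  {j: True, p: False}
  {p: True, j: False}


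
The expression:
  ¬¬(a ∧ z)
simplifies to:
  a ∧ z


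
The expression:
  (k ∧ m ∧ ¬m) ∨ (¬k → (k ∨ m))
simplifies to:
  k ∨ m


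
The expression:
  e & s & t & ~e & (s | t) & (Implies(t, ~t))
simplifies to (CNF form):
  False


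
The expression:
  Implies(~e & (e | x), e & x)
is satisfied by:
  {e: True, x: False}
  {x: False, e: False}
  {x: True, e: True}


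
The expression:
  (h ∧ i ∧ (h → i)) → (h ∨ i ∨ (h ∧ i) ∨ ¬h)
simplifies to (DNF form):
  True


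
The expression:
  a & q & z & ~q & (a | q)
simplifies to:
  False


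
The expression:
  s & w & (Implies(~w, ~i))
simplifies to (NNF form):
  s & w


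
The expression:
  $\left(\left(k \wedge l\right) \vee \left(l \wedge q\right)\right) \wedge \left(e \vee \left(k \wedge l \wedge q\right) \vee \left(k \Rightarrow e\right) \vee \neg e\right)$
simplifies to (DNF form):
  $\left(k \wedge l\right) \vee \left(l \wedge q\right)$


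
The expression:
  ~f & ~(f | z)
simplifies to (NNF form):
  ~f & ~z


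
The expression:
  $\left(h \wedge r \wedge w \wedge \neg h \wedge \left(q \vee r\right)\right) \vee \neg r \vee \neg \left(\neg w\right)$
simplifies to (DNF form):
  $w \vee \neg r$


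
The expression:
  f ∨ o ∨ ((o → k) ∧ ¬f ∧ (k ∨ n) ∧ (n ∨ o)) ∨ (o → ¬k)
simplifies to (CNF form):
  True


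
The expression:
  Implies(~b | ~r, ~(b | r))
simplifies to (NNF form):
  (b & r) | (~b & ~r)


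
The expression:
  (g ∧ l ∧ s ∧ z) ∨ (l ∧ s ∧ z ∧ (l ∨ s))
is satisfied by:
  {z: True, s: True, l: True}


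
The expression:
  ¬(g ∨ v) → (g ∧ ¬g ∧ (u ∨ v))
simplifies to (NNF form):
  g ∨ v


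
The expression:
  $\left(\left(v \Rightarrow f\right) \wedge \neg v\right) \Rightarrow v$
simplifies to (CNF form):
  $v$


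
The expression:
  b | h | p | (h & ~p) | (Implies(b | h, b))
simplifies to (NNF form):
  True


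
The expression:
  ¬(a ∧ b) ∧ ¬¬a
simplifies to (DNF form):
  a ∧ ¬b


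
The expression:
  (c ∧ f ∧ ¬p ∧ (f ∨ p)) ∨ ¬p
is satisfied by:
  {p: False}


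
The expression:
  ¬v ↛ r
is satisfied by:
  {r: True, v: False}
  {v: False, r: False}
  {v: True, r: True}


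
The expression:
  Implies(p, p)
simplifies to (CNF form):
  True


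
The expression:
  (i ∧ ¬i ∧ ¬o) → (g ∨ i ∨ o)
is always true.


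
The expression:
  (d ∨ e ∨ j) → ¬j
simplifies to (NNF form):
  ¬j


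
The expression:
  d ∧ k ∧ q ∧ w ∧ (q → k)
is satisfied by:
  {w: True, d: True, q: True, k: True}


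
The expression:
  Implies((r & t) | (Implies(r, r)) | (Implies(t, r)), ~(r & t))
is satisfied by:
  {t: False, r: False}
  {r: True, t: False}
  {t: True, r: False}


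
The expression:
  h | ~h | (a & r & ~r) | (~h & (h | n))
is always true.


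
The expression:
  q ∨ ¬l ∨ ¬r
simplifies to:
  q ∨ ¬l ∨ ¬r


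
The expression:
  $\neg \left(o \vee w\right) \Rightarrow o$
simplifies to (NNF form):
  $o \vee w$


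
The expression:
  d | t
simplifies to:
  d | t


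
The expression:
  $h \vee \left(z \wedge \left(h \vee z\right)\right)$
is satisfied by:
  {z: True, h: True}
  {z: True, h: False}
  {h: True, z: False}


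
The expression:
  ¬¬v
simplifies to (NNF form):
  v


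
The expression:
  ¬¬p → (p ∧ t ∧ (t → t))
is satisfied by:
  {t: True, p: False}
  {p: False, t: False}
  {p: True, t: True}


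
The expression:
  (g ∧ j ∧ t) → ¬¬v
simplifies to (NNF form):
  v ∨ ¬g ∨ ¬j ∨ ¬t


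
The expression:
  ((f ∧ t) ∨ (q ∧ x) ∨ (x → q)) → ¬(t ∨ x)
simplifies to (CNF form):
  (x ∨ ¬t) ∧ (¬f ∨ ¬t) ∧ (¬q ∨ ¬x)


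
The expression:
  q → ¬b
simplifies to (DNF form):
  ¬b ∨ ¬q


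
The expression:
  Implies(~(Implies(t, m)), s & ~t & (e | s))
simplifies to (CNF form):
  m | ~t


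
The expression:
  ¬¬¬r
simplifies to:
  ¬r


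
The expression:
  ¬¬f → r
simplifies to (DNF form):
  r ∨ ¬f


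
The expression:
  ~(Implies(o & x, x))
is never true.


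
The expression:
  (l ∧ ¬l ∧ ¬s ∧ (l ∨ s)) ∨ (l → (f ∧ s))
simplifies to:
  (f ∧ s) ∨ ¬l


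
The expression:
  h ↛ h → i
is always true.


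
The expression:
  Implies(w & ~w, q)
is always true.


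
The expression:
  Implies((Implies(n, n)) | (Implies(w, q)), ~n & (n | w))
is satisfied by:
  {w: True, n: False}


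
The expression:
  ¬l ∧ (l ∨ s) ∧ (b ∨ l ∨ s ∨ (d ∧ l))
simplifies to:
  s ∧ ¬l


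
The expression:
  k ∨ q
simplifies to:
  k ∨ q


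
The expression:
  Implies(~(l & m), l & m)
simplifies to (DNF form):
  l & m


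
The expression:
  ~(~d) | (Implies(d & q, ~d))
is always true.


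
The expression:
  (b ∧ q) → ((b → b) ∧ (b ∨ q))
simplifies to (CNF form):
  True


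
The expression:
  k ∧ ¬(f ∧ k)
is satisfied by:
  {k: True, f: False}


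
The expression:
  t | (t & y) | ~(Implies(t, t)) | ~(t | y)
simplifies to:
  t | ~y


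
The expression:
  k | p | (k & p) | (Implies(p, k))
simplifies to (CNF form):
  True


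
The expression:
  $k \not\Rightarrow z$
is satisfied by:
  {k: True, z: False}


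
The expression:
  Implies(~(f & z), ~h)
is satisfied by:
  {f: True, z: True, h: False}
  {f: True, z: False, h: False}
  {z: True, f: False, h: False}
  {f: False, z: False, h: False}
  {h: True, f: True, z: True}


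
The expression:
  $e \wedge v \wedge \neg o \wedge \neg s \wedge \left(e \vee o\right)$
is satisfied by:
  {e: True, v: True, o: False, s: False}


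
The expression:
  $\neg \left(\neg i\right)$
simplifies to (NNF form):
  $i$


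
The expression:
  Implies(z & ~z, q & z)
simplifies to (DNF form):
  True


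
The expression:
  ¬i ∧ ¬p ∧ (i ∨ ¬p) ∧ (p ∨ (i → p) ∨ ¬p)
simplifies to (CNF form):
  ¬i ∧ ¬p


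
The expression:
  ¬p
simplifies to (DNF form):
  ¬p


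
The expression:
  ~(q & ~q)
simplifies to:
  True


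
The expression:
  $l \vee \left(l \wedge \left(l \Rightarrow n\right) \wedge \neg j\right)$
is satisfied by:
  {l: True}


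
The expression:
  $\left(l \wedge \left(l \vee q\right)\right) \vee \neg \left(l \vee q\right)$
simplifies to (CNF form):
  $l \vee \neg q$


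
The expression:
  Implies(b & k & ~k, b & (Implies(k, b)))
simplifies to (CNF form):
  True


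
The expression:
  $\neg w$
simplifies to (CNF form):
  $\neg w$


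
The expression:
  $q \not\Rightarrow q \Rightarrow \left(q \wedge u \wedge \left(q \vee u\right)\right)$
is always true.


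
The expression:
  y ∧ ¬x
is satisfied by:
  {y: True, x: False}


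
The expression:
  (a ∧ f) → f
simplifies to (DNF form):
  True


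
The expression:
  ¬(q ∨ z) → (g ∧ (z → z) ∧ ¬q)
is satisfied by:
  {q: True, z: True, g: True}
  {q: True, z: True, g: False}
  {q: True, g: True, z: False}
  {q: True, g: False, z: False}
  {z: True, g: True, q: False}
  {z: True, g: False, q: False}
  {g: True, z: False, q: False}


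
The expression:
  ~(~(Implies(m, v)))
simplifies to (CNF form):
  v | ~m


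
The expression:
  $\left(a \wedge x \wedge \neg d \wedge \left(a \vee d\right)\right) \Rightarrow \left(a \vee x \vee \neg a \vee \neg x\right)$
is always true.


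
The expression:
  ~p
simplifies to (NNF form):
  ~p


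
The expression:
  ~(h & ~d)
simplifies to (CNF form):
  d | ~h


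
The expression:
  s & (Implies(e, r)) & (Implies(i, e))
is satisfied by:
  {r: True, s: True, i: False, e: False}
  {s: True, r: False, i: False, e: False}
  {r: True, e: True, s: True, i: False}
  {r: True, e: True, i: True, s: True}


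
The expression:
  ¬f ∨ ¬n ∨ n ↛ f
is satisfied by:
  {n: False, f: False}
  {f: True, n: False}
  {n: True, f: False}


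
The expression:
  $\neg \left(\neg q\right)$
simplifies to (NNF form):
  $q$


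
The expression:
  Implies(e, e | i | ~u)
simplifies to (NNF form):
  True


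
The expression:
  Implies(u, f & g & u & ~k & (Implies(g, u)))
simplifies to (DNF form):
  ~u | (f & g & ~k)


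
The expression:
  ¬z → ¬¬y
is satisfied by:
  {y: True, z: True}
  {y: True, z: False}
  {z: True, y: False}


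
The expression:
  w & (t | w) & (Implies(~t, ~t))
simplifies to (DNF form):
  w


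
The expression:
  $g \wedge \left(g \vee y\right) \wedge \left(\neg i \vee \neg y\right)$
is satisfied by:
  {g: True, y: False, i: False}
  {i: True, g: True, y: False}
  {y: True, g: True, i: False}


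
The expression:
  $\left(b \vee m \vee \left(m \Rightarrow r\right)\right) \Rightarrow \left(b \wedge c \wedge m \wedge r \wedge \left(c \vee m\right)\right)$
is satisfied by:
  {r: True, m: True, c: True, b: True}


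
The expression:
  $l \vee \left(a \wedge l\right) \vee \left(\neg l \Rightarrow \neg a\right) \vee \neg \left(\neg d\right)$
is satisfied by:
  {d: True, l: True, a: False}
  {d: True, l: False, a: False}
  {l: True, d: False, a: False}
  {d: False, l: False, a: False}
  {a: True, d: True, l: True}
  {a: True, d: True, l: False}
  {a: True, l: True, d: False}


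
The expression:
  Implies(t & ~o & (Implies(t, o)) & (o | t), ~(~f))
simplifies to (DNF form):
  True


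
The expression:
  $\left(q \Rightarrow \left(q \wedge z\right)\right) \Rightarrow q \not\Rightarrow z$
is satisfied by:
  {q: True, z: False}


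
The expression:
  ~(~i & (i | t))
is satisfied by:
  {i: True, t: False}
  {t: False, i: False}
  {t: True, i: True}


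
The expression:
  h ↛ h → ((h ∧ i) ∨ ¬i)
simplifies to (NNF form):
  True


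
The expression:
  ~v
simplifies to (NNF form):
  ~v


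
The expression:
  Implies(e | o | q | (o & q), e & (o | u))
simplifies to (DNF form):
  (e & o) | (e & u) | (~e & ~o & ~q)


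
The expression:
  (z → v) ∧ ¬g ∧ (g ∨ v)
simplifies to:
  v ∧ ¬g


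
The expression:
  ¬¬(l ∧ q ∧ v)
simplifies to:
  l ∧ q ∧ v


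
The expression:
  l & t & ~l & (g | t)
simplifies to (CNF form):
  False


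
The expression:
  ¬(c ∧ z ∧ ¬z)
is always true.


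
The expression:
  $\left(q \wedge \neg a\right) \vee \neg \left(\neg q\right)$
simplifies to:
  $q$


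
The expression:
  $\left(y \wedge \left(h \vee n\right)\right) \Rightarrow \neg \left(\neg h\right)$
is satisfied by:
  {h: True, y: False, n: False}
  {h: False, y: False, n: False}
  {n: True, h: True, y: False}
  {n: True, h: False, y: False}
  {y: True, h: True, n: False}
  {y: True, h: False, n: False}
  {y: True, n: True, h: True}


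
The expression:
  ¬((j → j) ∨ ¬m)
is never true.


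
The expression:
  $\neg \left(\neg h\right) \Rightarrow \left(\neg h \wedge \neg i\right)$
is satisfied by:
  {h: False}


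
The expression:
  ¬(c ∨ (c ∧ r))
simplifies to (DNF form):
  ¬c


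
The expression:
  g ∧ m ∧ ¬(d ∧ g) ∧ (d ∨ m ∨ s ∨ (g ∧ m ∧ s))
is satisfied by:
  {m: True, g: True, d: False}


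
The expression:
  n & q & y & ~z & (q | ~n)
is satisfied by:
  {n: True, y: True, q: True, z: False}


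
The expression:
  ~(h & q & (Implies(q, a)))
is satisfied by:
  {h: False, q: False, a: False}
  {a: True, h: False, q: False}
  {q: True, h: False, a: False}
  {a: True, q: True, h: False}
  {h: True, a: False, q: False}
  {a: True, h: True, q: False}
  {q: True, h: True, a: False}


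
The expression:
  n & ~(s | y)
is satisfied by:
  {n: True, y: False, s: False}


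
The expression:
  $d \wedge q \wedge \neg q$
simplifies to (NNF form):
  $\text{False}$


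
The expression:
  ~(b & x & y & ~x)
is always true.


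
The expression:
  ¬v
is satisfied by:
  {v: False}


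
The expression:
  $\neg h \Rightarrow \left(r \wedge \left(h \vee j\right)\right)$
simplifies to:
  $h \vee \left(j \wedge r\right)$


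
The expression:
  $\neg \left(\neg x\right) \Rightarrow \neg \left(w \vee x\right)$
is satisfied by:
  {x: False}


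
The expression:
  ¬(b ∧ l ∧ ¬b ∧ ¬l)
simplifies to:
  True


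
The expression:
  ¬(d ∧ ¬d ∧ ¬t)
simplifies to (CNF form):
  True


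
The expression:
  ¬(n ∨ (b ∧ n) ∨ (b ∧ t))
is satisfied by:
  {n: False, t: False, b: False}
  {b: True, n: False, t: False}
  {t: True, n: False, b: False}


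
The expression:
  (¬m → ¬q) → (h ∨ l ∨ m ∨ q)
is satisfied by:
  {m: True, q: True, l: True, h: True}
  {m: True, q: True, l: True, h: False}
  {m: True, q: True, h: True, l: False}
  {m: True, q: True, h: False, l: False}
  {m: True, l: True, h: True, q: False}
  {m: True, l: True, h: False, q: False}
  {m: True, l: False, h: True, q: False}
  {m: True, l: False, h: False, q: False}
  {q: True, l: True, h: True, m: False}
  {q: True, l: True, h: False, m: False}
  {q: True, h: True, l: False, m: False}
  {q: True, h: False, l: False, m: False}
  {l: True, h: True, q: False, m: False}
  {l: True, q: False, h: False, m: False}
  {h: True, q: False, l: False, m: False}


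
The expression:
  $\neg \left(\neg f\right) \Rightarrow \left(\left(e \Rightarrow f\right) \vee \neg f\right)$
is always true.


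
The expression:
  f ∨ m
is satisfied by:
  {m: True, f: True}
  {m: True, f: False}
  {f: True, m: False}


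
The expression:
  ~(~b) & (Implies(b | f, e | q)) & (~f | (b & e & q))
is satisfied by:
  {q: True, b: True, e: True, f: False}
  {q: True, b: True, e: False, f: False}
  {b: True, e: True, q: False, f: False}
  {f: True, q: True, b: True, e: True}


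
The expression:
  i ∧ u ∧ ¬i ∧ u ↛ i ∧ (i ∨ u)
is never true.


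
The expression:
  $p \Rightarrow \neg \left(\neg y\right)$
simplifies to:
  $y \vee \neg p$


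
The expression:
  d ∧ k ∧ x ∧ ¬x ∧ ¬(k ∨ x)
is never true.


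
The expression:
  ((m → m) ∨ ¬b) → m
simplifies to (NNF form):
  m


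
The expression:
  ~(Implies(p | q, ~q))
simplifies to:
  q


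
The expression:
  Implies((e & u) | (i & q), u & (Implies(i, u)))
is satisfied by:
  {u: True, q: False, i: False}
  {u: False, q: False, i: False}
  {i: True, u: True, q: False}
  {i: True, u: False, q: False}
  {q: True, u: True, i: False}
  {q: True, u: False, i: False}
  {q: True, i: True, u: True}


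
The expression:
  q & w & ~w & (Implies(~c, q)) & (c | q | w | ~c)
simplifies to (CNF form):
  False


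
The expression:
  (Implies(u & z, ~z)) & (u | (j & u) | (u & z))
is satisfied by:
  {u: True, z: False}


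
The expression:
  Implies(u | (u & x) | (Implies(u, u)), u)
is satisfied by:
  {u: True}


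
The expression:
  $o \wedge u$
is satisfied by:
  {u: True, o: True}


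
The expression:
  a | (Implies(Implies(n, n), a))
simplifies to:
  a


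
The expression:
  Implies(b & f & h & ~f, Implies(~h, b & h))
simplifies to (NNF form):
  True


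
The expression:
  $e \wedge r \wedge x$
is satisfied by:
  {r: True, e: True, x: True}


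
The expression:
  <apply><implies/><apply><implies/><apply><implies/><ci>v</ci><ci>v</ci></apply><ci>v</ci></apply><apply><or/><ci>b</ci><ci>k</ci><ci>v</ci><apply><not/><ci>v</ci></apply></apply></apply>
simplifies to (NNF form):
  <true/>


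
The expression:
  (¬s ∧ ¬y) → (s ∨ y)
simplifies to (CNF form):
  s ∨ y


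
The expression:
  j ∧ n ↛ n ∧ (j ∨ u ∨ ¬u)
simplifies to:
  False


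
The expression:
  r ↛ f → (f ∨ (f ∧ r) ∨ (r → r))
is always true.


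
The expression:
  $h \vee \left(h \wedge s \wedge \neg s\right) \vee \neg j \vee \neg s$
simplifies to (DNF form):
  $h \vee \neg j \vee \neg s$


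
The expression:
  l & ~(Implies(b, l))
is never true.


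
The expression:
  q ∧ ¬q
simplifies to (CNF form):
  False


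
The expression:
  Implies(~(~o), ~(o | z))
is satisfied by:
  {o: False}


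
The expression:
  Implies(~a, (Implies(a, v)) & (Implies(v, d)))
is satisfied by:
  {a: True, d: True, v: False}
  {a: True, v: False, d: False}
  {d: True, v: False, a: False}
  {d: False, v: False, a: False}
  {a: True, d: True, v: True}
  {a: True, v: True, d: False}
  {d: True, v: True, a: False}


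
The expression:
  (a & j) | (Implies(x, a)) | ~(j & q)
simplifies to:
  a | ~j | ~q | ~x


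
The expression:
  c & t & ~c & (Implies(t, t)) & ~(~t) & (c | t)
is never true.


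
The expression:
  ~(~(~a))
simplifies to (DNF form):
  ~a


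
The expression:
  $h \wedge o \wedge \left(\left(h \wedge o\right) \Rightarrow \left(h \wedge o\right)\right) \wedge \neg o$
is never true.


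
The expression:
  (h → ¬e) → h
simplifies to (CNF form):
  h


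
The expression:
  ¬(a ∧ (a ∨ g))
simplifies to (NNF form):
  ¬a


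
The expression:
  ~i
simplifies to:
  ~i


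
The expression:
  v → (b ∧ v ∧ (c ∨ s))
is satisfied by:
  {s: True, b: True, c: True, v: False}
  {s: True, b: True, c: False, v: False}
  {b: True, c: True, v: False, s: False}
  {b: True, c: False, v: False, s: False}
  {s: True, c: True, v: False, b: False}
  {s: True, c: False, v: False, b: False}
  {c: True, s: False, v: False, b: False}
  {c: False, s: False, v: False, b: False}
  {s: True, b: True, v: True, c: True}
  {s: True, b: True, v: True, c: False}
  {b: True, v: True, c: True, s: False}


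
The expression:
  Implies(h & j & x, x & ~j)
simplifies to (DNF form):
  ~h | ~j | ~x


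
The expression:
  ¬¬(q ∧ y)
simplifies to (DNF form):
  q ∧ y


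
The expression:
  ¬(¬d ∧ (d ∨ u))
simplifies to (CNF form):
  d ∨ ¬u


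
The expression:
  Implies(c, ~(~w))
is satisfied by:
  {w: True, c: False}
  {c: False, w: False}
  {c: True, w: True}


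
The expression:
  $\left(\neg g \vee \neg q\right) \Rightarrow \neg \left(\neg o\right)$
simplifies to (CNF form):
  $\left(g \vee o\right) \wedge \left(o \vee q\right)$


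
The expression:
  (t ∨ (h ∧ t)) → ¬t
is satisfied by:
  {t: False}


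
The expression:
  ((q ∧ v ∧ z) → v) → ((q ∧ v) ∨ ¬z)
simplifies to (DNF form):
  (q ∧ v) ∨ ¬z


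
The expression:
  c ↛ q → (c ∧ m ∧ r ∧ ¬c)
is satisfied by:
  {q: True, c: False}
  {c: False, q: False}
  {c: True, q: True}


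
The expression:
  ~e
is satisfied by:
  {e: False}


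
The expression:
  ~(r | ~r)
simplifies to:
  False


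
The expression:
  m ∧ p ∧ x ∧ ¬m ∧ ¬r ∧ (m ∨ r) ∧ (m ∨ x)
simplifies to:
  False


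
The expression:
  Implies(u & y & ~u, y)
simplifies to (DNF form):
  True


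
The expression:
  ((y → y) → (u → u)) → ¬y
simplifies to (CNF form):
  ¬y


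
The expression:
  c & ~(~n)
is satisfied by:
  {c: True, n: True}


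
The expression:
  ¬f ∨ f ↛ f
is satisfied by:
  {f: False}


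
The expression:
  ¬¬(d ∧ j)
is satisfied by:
  {j: True, d: True}


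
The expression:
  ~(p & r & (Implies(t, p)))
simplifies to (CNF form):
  ~p | ~r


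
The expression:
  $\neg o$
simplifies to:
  $\neg o$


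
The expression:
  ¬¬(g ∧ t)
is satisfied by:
  {t: True, g: True}


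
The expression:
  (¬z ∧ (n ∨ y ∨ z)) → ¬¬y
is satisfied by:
  {y: True, z: True, n: False}
  {y: True, z: False, n: False}
  {z: True, y: False, n: False}
  {y: False, z: False, n: False}
  {y: True, n: True, z: True}
  {y: True, n: True, z: False}
  {n: True, z: True, y: False}


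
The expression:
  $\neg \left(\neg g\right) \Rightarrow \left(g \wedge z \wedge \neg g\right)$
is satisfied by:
  {g: False}


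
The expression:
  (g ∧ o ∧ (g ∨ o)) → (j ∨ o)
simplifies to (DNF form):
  True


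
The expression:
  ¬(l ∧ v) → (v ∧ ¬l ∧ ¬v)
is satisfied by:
  {v: True, l: True}


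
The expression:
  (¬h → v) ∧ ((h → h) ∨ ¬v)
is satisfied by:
  {v: True, h: True}
  {v: True, h: False}
  {h: True, v: False}


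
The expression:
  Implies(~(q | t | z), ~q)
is always true.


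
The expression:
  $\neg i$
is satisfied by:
  {i: False}


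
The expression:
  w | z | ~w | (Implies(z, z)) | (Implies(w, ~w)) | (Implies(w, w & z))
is always true.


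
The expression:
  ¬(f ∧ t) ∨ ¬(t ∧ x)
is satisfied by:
  {t: False, x: False, f: False}
  {f: True, t: False, x: False}
  {x: True, t: False, f: False}
  {f: True, x: True, t: False}
  {t: True, f: False, x: False}
  {f: True, t: True, x: False}
  {x: True, t: True, f: False}


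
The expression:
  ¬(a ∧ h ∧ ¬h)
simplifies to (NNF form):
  True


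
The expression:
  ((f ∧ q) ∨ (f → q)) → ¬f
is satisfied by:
  {q: False, f: False}
  {f: True, q: False}
  {q: True, f: False}


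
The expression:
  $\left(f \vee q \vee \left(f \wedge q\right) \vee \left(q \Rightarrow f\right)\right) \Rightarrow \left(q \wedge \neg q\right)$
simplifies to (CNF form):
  $\text{False}$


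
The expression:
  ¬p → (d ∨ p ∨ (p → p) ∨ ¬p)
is always true.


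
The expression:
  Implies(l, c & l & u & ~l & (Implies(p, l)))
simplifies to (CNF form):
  ~l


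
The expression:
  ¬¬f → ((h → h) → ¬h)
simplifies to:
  ¬f ∨ ¬h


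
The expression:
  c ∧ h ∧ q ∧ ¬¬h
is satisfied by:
  {h: True, c: True, q: True}


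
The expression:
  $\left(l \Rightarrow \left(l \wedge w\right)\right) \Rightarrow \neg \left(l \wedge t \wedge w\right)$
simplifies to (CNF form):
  $\neg l \vee \neg t \vee \neg w$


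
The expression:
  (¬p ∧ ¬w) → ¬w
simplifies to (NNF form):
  True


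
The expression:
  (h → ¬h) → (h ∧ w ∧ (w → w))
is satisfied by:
  {h: True}


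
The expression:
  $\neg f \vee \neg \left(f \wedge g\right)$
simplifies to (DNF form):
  $\neg f \vee \neg g$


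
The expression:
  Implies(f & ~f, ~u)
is always true.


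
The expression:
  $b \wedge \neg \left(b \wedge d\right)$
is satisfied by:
  {b: True, d: False}


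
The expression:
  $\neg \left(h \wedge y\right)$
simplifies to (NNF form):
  $\neg h \vee \neg y$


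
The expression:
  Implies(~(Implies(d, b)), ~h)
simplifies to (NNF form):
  b | ~d | ~h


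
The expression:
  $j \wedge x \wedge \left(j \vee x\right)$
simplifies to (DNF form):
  $j \wedge x$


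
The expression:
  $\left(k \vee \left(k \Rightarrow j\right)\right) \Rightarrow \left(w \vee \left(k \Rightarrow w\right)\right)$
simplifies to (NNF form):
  $w \vee \neg k$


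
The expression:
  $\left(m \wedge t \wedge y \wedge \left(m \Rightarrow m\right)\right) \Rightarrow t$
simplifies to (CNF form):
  $\text{True}$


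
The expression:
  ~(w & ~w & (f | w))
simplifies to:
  True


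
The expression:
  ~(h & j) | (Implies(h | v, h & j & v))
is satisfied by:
  {v: True, h: False, j: False}
  {h: False, j: False, v: False}
  {j: True, v: True, h: False}
  {j: True, h: False, v: False}
  {v: True, h: True, j: False}
  {h: True, v: False, j: False}
  {j: True, h: True, v: True}


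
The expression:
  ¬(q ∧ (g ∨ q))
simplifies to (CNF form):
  ¬q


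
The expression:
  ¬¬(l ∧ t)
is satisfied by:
  {t: True, l: True}


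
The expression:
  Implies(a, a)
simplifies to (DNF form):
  True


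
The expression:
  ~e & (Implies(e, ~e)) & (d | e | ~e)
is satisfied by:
  {e: False}


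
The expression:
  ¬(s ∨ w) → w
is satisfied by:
  {s: True, w: True}
  {s: True, w: False}
  {w: True, s: False}


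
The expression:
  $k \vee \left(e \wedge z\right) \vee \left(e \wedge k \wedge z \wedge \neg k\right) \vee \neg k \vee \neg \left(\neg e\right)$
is always true.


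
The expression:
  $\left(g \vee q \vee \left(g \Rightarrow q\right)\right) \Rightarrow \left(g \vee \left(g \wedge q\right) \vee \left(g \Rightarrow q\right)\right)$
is always true.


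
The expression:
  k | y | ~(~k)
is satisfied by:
  {y: True, k: True}
  {y: True, k: False}
  {k: True, y: False}


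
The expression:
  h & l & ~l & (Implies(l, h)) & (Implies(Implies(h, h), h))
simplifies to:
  False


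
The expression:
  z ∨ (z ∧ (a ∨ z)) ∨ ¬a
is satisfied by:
  {z: True, a: False}
  {a: False, z: False}
  {a: True, z: True}


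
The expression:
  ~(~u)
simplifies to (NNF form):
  u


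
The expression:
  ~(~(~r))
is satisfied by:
  {r: False}


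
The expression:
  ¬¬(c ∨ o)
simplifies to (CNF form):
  c ∨ o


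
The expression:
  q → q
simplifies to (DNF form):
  True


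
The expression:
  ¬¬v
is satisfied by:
  {v: True}


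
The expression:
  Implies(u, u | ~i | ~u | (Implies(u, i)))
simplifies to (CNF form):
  True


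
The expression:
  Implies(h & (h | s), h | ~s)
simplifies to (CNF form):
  True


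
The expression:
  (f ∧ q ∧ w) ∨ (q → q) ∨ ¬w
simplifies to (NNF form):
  True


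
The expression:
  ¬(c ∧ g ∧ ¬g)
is always true.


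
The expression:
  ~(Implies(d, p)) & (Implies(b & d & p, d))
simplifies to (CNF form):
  d & ~p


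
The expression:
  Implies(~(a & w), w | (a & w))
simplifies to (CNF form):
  w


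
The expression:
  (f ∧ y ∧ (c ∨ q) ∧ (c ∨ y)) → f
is always true.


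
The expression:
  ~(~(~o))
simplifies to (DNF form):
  ~o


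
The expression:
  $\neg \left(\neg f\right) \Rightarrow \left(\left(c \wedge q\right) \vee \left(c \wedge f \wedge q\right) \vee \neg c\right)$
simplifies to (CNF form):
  $q \vee \neg c \vee \neg f$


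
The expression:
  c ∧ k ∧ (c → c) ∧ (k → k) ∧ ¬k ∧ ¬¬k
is never true.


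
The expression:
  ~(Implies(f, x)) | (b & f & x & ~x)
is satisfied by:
  {f: True, x: False}


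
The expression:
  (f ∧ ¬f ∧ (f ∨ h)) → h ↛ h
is always true.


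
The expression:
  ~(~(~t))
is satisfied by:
  {t: False}


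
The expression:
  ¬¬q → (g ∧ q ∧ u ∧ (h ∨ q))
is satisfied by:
  {g: True, u: True, q: False}
  {g: True, u: False, q: False}
  {u: True, g: False, q: False}
  {g: False, u: False, q: False}
  {q: True, g: True, u: True}


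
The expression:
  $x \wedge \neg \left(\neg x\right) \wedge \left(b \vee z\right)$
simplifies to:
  $x \wedge \left(b \vee z\right)$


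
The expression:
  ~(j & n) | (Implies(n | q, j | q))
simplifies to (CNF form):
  True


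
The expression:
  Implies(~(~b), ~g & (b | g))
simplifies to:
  ~b | ~g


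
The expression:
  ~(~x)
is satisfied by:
  {x: True}


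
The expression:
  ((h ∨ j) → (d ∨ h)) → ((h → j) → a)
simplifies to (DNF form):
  a ∨ (h ∧ ¬j) ∨ (j ∧ ¬d ∧ ¬h)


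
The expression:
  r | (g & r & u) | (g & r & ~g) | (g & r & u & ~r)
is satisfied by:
  {r: True}


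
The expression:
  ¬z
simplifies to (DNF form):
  ¬z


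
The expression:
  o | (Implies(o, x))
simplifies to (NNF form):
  True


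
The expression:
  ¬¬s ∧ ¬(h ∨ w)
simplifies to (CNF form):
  s ∧ ¬h ∧ ¬w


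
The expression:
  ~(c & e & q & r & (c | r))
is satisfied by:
  {r: False, c: False, q: False, e: False}
  {e: True, r: False, c: False, q: False}
  {q: True, r: False, c: False, e: False}
  {e: True, q: True, r: False, c: False}
  {c: True, e: False, r: False, q: False}
  {e: True, c: True, r: False, q: False}
  {q: True, c: True, e: False, r: False}
  {e: True, q: True, c: True, r: False}
  {r: True, q: False, c: False, e: False}
  {e: True, r: True, q: False, c: False}
  {q: True, r: True, e: False, c: False}
  {e: True, q: True, r: True, c: False}
  {c: True, r: True, q: False, e: False}
  {e: True, c: True, r: True, q: False}
  {q: True, c: True, r: True, e: False}


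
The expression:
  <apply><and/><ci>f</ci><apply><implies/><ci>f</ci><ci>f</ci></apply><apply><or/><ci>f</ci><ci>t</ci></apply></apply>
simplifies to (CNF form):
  <ci>f</ci>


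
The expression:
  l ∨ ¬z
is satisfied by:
  {l: True, z: False}
  {z: False, l: False}
  {z: True, l: True}


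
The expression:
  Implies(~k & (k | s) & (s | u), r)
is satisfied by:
  {r: True, k: True, s: False}
  {r: True, s: False, k: False}
  {k: True, s: False, r: False}
  {k: False, s: False, r: False}
  {r: True, k: True, s: True}
  {r: True, s: True, k: False}
  {k: True, s: True, r: False}


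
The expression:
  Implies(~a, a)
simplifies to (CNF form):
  a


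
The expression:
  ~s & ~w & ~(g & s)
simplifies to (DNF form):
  ~s & ~w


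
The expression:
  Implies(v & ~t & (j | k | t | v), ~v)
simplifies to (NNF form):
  t | ~v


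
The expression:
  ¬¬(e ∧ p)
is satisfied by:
  {p: True, e: True}


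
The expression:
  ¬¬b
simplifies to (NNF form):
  b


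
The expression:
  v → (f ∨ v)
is always true.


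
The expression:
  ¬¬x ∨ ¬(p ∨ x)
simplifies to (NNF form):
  x ∨ ¬p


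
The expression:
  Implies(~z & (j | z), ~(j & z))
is always true.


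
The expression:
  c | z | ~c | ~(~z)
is always true.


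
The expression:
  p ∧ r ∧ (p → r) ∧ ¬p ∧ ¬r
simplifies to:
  False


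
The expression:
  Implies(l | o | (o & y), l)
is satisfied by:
  {l: True, o: False}
  {o: False, l: False}
  {o: True, l: True}


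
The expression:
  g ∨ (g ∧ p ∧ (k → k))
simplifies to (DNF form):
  g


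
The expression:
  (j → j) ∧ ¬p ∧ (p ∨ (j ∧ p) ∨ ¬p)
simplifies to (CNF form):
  ¬p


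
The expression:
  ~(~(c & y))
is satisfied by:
  {c: True, y: True}


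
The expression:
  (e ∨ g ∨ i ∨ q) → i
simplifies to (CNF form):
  (i ∨ ¬e) ∧ (i ∨ ¬g) ∧ (i ∨ ¬q)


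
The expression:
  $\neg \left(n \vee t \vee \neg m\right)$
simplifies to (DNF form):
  $m \wedge \neg n \wedge \neg t$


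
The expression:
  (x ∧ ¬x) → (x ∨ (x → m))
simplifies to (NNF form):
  True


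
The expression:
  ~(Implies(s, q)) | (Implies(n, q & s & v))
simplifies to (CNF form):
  (s | ~n) & (s | v | ~n) & (s | ~n | ~q) & (v | ~n | ~q)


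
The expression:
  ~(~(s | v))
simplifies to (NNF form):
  s | v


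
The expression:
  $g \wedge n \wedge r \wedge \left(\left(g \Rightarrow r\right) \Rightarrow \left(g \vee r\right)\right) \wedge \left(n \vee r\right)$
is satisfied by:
  {r: True, g: True, n: True}


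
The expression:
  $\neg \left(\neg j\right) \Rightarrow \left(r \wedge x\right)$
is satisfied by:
  {x: True, r: True, j: False}
  {x: True, r: False, j: False}
  {r: True, x: False, j: False}
  {x: False, r: False, j: False}
  {j: True, x: True, r: True}
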